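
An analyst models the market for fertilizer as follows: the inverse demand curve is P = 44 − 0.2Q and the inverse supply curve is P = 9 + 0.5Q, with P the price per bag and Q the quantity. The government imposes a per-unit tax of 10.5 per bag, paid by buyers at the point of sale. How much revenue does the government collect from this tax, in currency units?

Inverting to Q(P) form: Qd = 220 − 5P; Qs = 2P − 18.
Without the tax, 220 − 5P = 2P − 18 gives 7P = 238, so P* = 34 and Q* = 50.
With the tax collected from buyers, demand (in seller-price terms) shifts: Qd = 220 − 5(P + 10.5).
New equilibrium: buyers pay 37, suppliers receive 26.5, Q = 35. (Wedge: Pb − Ps = 10.5.)
Revenue = t · Q = 10.5 · 35 = 367.5.

Tax revenue = 367.5.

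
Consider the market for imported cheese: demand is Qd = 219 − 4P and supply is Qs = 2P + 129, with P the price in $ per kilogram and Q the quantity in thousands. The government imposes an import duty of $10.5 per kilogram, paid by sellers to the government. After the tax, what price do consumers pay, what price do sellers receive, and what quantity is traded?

Consumers pay $18.5; sellers receive $8; quantity = 145.

Without the tax, 219 − 4P = 2P + 129 gives 6P = 90, so P* = $15 and Q* = 159.
With the tax collected from sellers, supply shifts: Qs = 2(P − 10.5) + 129.
New equilibrium: consumers pay $18.5, sellers receive $8, Q = 145. (Wedge: Pb − Ps = 10.5.)
The less price-elastic side of the market bears the larger share of a per-unit tax.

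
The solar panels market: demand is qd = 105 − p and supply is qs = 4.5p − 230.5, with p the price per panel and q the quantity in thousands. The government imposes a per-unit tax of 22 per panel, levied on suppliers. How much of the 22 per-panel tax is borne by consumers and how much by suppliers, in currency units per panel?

Without the tax, 105 − p = 4.5p − 230.5 gives 5.5p = 335.5, so p* = 61 and q* = 44.
With the tax collected from suppliers, supply shifts: qs = 4.5(p − 22) − 230.5.
New equilibrium: consumers pay 79, suppliers receive 57, q = 26. (Wedge: pb − ps = 22.)
Burden on consumers: 18; on suppliers: 4. (They sum to 22.)
The less price-elastic side of the market bears the larger share of a per-unit tax.

Consumers bear 18 per panel; suppliers bear 4 per panel.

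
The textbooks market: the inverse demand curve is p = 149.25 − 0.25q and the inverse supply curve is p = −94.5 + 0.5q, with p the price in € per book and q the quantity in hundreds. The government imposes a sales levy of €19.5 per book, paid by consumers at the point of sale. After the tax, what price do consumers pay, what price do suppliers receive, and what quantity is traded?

Rewrite in direct form: qd = 597 − 4p and qs = 2p + 189.
Before the tax: set 597 − 4p = 2p + 189 → p* = €68, q* = 325.
With the tax collected from consumers, demand (in seller-price terms) shifts: qd = 597 − 4(p + 19.5).
Solving gives q = 299 with consumers paying €74.5 and suppliers receiving €55 (the €19.5 wedge).
The less price-elastic side of the market bears the larger share of a per-unit tax.

Consumers pay €74.5; suppliers receive €55; quantity = 299.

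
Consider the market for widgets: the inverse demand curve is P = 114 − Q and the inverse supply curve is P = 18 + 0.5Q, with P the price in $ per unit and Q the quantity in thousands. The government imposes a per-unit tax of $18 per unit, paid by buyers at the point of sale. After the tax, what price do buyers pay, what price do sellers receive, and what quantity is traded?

Buyers pay $62; sellers receive $44; quantity = 52.

Rewrite in direct form: Qd = 114 − P and Qs = 2P − 36.
Without the tax, 114 − P = 2P − 36 gives 3P = 150, so P* = $50 and Q* = 64.
With the tax collected from buyers, demand (in seller-price terms) shifts: Qd = 114 − (P + 18).
Solving gives Q = 52 with buyers paying $62 and sellers receiving $44 (the $18 wedge).
The less price-elastic side of the market bears the larger share of a per-unit tax.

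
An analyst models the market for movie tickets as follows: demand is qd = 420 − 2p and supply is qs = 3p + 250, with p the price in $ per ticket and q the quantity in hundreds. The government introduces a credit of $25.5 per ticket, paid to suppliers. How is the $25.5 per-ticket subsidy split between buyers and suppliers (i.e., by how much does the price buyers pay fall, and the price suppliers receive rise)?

Without the subsidy, 420 − 2p = 3p + 250 gives 5p = 170, so p* = $34 and q* = 352.
With a per-unit subsidy paid to suppliers, each receives p + 25.5 per unit sold, so supply becomes qs = 3(p + 25.5) + 250.
New equilibrium: buyers pay $18.7, suppliers receive $44.2, q = 382.6. (Wedge: pb − ps = −25.5.)
Gain to buyers: $15.3; to suppliers: $10.2. (They sum to $25.5.)

Buyers gain $15.3 per ticket; suppliers gain $10.2 per ticket.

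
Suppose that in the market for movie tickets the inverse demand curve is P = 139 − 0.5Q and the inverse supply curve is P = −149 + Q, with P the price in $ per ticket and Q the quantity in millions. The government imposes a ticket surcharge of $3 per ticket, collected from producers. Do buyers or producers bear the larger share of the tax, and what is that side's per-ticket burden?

Inverting to Q(P) form: Qd = 278 − 2P; Qs = P + 149.
Before the tax: set 278 − 2P = P + 149 → P* = $43, Q* = 192.
With the tax collected from producers, supply shifts: Qs = (P − 3) + 149.
Solving gives Q = 190 with buyers paying $44 and producers receiving $41 (the $3 wedge).
Per-ticket burden: buyers $1, producers $2.
Producers take the larger share because supply is less price-elastic here (demand slope 2 vs supply slope 1).
The less price-elastic side of the market bears the larger share of a per-unit tax.

Producers bear the larger share: $2 per ticket.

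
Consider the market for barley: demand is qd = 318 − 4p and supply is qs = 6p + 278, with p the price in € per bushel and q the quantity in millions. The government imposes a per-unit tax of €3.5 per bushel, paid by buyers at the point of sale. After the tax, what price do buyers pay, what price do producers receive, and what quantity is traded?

Buyers pay €6.1; producers receive €2.6; quantity = 293.6.

Without the tax, 318 − 4p = 6p + 278 gives 10p = 40, so p* = €4 and q* = 302.
With the tax collected from buyers, demand (in seller-price terms) shifts: qd = 318 − 4(p + 3.5).
New equilibrium: buyers pay €6.1, producers receive €2.6, q = 293.6. (Wedge: pb − ps = 3.5.)
The less price-elastic side of the market bears the larger share of a per-unit tax.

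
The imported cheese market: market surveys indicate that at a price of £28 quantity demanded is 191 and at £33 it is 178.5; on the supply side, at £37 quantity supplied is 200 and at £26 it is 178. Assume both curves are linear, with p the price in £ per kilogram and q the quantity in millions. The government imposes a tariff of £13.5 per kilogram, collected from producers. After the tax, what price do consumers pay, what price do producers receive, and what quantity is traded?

Demand slope: (178.5 − 191)/(33 − 28) = -2.5, so qd = 261 − 2.5p.
Supply slope: (178 − 200)/(26 − 37) = 2, so qs = 2p + 126.
Before the tax: set 261 − 2.5p = 2p + 126 → p* = £30, q* = 186.
With the tax collected from producers, supply shifts: qs = 2(p − 13.5) + 126.
New equilibrium: consumers pay £36, producers receive £22.5, q = 171. (Wedge: pb − ps = 13.5.)

Consumers pay £36; producers receive £22.5; quantity = 171.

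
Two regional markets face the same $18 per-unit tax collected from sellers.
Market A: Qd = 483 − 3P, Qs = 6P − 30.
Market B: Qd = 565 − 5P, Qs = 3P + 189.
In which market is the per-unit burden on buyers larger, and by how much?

Market A: pre-tax P* = $57, Q* = 312; post-tax Q = 276; per-unit burden on buyers = $12.
Market B: pre-tax P* = $47, Q* = 330; post-tax Q = 296.25; per-unit burden on buyers = $6.75.
Difference: $12 vs $6.75 → market A is larger by $5.25.

Market A, by $5.25.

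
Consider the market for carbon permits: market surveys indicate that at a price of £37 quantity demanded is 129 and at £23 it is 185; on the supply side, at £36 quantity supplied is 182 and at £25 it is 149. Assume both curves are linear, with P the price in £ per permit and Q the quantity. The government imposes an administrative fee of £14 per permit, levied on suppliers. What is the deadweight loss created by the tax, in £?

Demand slope: (185 − 129)/(23 − 37) = -4, so Qd = 277 − 4P.
Supply slope: (149 − 182)/(25 − 36) = 3, so Qs = 3P + 74.
Without the tax, 277 − 4P = 3P + 74 gives 7P = 203, so P* = £29 and Q* = 161.
With the tax collected from suppliers, supply shifts: Qs = 3(P − 14) + 74.
Solving gives Q = 137 with consumers paying £35 and suppliers receiving £21 (the £14 wedge).
Quantity falls by |ΔQ| = |161 − 137| = 24.
DWL = ½ · t · |ΔQ| = ½ · 14 · 24 = £168.

Deadweight loss = £168.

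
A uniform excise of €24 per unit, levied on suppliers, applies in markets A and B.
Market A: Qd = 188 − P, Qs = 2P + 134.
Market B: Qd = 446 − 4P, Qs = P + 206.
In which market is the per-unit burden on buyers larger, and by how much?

Market A, by €11.2.

Market A: pre-tax P* = €18, Q* = 170; post-tax Q = 154; per-unit burden on buyers = €16.
Market B: pre-tax P* = €48, Q* = 254; post-tax Q = 234.8; per-unit burden on buyers = €4.8.
Difference: €16 vs €4.8 → market A is larger by €11.2.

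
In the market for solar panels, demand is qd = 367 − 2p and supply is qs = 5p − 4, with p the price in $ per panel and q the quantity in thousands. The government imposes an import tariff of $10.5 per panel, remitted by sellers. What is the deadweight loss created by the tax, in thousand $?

Before the tax: set 367 − 2p = 5p − 4 → p* = $53, q* = 261.
With the tax collected from sellers, supply shifts: qs = 5(p − 10.5) − 4.
Solving gives q = 246 with consumers paying $60.5 and sellers receiving $50 (the $10.5 wedge).
Quantity falls by |ΔQ| = |261 − 246| = 15.
DWL = ½ · t · |ΔQ| = ½ · 10.5 · 15 = $78.75.

Deadweight loss = $78.75 thousand.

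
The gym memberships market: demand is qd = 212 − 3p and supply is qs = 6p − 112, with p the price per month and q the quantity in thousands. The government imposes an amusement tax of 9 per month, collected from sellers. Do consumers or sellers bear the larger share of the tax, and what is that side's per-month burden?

Consumers bear the larger share: 6 per month.

Before the tax: set 212 − 3p = 6p − 112 → p* = 36, q* = 104.
With the tax collected from sellers, supply shifts: qs = 6(p − 9) − 112.
New equilibrium: consumers pay 42, sellers receive 33, q = 86. (Wedge: pb − ps = 9.)
Per-month burden: consumers 6, sellers 3.
Consumers take the larger share because demand is less price-elastic here (demand slope 3 vs supply slope 6).
The less price-elastic side of the market bears the larger share of a per-unit tax.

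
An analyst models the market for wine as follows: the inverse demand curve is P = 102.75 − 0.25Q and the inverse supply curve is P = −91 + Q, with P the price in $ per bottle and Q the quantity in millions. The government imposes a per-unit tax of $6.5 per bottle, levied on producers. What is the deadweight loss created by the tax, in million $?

Inverting to Q(P) form: Qd = 411 − 4P; Qs = P + 91.
Without the tax, 411 − 4P = P + 91 gives 5P = 320, so P* = $64 and Q* = 155.
With the tax collected from producers, supply shifts: Qs = (P − 6.5) + 91.
New equilibrium: consumers pay $65.3, producers receive $58.8, Q = 149.8. (Wedge: Pb − Ps = 6.5.)
Quantity falls by |ΔQ| = |155 − 149.8| = 5.2.
DWL = ½ · t · |ΔQ| = ½ · 6.5 · 5.2 = $16.9.

Deadweight loss = $16.9 million.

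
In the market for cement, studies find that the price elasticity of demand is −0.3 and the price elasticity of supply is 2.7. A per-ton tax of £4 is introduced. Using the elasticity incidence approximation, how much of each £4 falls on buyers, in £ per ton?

Buyers bear ≈ £3.6 per ton.

Incidence ratio: buyers' share ≈ εs / (εs + |εd|) = 2.7 / (2.7 + 0.3) = 0.9.
So buyers bear ≈ 0.9 × £4 = £3.6; suppliers bear £0.4.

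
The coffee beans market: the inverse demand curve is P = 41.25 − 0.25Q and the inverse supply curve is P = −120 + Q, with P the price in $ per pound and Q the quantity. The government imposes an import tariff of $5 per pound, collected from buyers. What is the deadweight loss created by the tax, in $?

Deadweight loss = $10.

Rewrite in direct form: Qd = 165 − 4P and Qs = P + 120.
Without the tax, 165 − 4P = P + 120 gives 5P = 45, so P* = $9 and Q* = 129.
With the tax collected from buyers, demand (in seller-price terms) shifts: Qd = 165 − 4(P + 5).
New equilibrium: buyers pay $10, suppliers receive $5, Q = 125. (Wedge: Pb − Ps = 5.)
Quantity falls by |ΔQ| = |129 − 125| = 4.
DWL = ½ · t · |ΔQ| = ½ · 5 · 4 = $10.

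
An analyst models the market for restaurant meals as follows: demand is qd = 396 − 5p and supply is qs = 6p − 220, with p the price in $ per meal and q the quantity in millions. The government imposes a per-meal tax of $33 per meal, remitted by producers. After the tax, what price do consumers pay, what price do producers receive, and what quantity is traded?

Consumers pay $74; producers receive $41; quantity = 26.

Before the tax: set 396 − 5p = 6p − 220 → p* = $56, q* = 116.
With the tax collected from producers, supply shifts: qs = 6(p − 33) − 220.
New equilibrium: consumers pay $74, producers receive $41, q = 26. (Wedge: pb − ps = 33.)
The less price-elastic side of the market bears the larger share of a per-unit tax.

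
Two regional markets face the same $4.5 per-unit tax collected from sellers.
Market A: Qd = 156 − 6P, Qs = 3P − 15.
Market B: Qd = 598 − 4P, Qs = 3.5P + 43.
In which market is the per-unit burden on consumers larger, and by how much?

Market A: pre-tax P* = $19, Q* = 42; post-tax Q = 33; per-unit burden on consumers = $1.5.
Market B: pre-tax P* = $74, Q* = 302; post-tax Q = 293.6; per-unit burden on consumers = $2.1.
Difference: $1.5 vs $2.1 → market B is larger by $0.6.

Market B, by $0.6.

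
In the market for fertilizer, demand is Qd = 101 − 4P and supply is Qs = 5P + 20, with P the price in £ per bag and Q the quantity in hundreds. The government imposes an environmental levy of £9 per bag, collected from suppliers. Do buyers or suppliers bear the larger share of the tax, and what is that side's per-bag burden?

Before the tax: set 101 − 4P = 5P + 20 → P* = £9, Q* = 65.
With the tax collected from suppliers, supply shifts: Qs = 5(P − 9) + 20.
New equilibrium: buyers pay £14, suppliers receive £5, Q = 45. (Wedge: Pb − Ps = 9.)
Per-bag burden: buyers £5, suppliers £4.
Buyers take the larger share because demand is less price-elastic here (demand slope 4 vs supply slope 5).

Buyers bear the larger share: £5 per bag.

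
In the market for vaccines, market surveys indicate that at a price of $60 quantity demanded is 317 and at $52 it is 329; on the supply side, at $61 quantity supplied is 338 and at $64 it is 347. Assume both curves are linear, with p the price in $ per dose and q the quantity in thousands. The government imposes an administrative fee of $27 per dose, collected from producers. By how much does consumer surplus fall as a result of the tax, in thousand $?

Consumer surplus falls by $5571 thousand.

Demand slope: (329 − 317)/(52 − 60) = -1.5, so qd = 407 − 1.5p.
Supply slope: (347 − 338)/(64 − 61) = 3, so qs = 3p + 155.
Without the tax, 407 − 1.5p = 3p + 155 gives 4.5p = 252, so p* = $56 and q* = 323.
With the tax collected from producers, supply shifts: qs = 3(p − 27) + 155.
Solving gives q = 296 with consumers paying $74 and producers receiving $47 (the $27 wedge).
ΔCS is the trapezoid between Q = 296 and Q = 323 of height $18: ½ · (323 + 296) · 18 = $5571.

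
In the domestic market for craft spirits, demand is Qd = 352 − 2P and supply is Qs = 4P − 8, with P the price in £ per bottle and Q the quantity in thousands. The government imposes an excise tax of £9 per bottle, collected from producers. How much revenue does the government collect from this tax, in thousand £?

Tax revenue = £1980 thousand.

Before the tax: set 352 − 2P = 4P − 8 → P* = £60, Q* = 232.
With the tax collected from producers, supply shifts: Qs = 4(P − 9) − 8.
New equilibrium: consumers pay £66, producers receive £57, Q = 220. (Wedge: Pb − Ps = 9.)
Revenue = t · Q = 9 · 220 = £1980.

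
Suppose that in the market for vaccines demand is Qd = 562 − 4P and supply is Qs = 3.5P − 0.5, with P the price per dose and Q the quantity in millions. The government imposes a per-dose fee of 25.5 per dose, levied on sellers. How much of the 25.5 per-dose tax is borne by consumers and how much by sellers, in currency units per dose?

Consumers bear 11.9 per dose; sellers bear 13.6 per dose.

Without the tax, 562 − 4P = 3.5P − 0.5 gives 7.5P = 562.5, so P* = 75 and Q* = 262.
With the tax collected from sellers, supply shifts: Qs = 3.5(P − 25.5) − 0.5.
New equilibrium: consumers pay 86.9, sellers receive 61.4, Q = 214.4. (Wedge: Pb − Ps = 25.5.)
Burden on consumers: 11.9; on sellers: 13.6. (They sum to 25.5.)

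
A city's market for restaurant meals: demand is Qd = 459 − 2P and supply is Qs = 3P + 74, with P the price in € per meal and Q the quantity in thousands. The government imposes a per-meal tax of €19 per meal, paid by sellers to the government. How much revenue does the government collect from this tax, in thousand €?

Before the tax: set 459 − 2P = 3P + 74 → P* = €77, Q* = 305.
With the tax collected from sellers, supply shifts: Qs = 3(P − 19) + 74.
New equilibrium: buyers pay €88.4, sellers receive €69.4, Q = 282.2. (Wedge: Pb − Ps = 19.)
Revenue = t · Q = 19 · 282.2 = €5361.8.

Tax revenue = €5361.8 thousand.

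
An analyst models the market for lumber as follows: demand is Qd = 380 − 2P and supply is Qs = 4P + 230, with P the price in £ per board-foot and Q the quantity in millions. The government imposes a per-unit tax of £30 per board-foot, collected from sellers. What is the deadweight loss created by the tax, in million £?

Before the tax: set 380 − 2P = 4P + 230 → P* = £25, Q* = 330.
With the tax collected from sellers, supply shifts: Qs = 4(P − 30) + 230.
New equilibrium: consumers pay £45, sellers receive £15, Q = 290. (Wedge: Pb − Ps = 30.)
Quantity falls by |ΔQ| = |330 − 290| = 40.
DWL = ½ · t · |ΔQ| = ½ · 30 · 40 = £600.

Deadweight loss = £600 million.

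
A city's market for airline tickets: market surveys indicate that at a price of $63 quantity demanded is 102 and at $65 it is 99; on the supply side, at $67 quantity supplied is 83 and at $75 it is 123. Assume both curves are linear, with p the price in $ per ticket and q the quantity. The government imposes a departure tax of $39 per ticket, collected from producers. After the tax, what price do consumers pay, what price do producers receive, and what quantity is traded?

Consumers pay $99; producers receive $60; quantity = 48.

Demand slope: (99 − 102)/(65 − 63) = -1.5, so qd = 196.5 − 1.5p.
Supply slope: (123 − 83)/(75 − 67) = 5, so qs = 5p − 252.
Before the tax: set 196.5 − 1.5p = 5p − 252 → p* = $69, q* = 93.
With the tax collected from producers, supply shifts: qs = 5(p − 39) − 252.
New equilibrium: consumers pay $99, producers receive $60, q = 48. (Wedge: pb − ps = 39.)
The less price-elastic side of the market bears the larger share of a per-unit tax.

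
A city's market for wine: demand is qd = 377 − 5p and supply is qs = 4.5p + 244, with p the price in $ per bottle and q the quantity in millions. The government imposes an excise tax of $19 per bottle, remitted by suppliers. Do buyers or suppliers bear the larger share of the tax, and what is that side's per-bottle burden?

Before the tax: set 377 − 5p = 4.5p + 244 → p* = $14, q* = 307.
With the tax collected from suppliers, supply shifts: qs = 4.5(p − 19) + 244.
New equilibrium: buyers pay $23, suppliers receive $4, q = 262. (Wedge: pb − ps = 19.)
Per-bottle burden: buyers $9, suppliers $10.
Suppliers take the larger share because supply is less price-elastic here (demand slope 5 vs supply slope 4.5).
The less price-elastic side of the market bears the larger share of a per-unit tax.

Suppliers bear the larger share: $10 per bottle.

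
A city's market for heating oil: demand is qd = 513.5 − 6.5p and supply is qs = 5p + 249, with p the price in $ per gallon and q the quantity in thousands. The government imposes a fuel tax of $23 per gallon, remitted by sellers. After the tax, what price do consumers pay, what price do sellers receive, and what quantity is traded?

Consumers pay $33; sellers receive $10; quantity = 299.

Before the tax: set 513.5 − 6.5p = 5p + 249 → p* = $23, q* = 364.
With the tax collected from sellers, supply shifts: qs = 5(p − 23) + 249.
Solving gives q = 299 with consumers paying $33 and sellers receiving $10 (the $23 wedge).
The less price-elastic side of the market bears the larger share of a per-unit tax.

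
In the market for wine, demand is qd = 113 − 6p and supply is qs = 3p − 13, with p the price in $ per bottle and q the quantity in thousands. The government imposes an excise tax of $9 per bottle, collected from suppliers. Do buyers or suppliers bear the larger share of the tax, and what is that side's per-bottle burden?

Before the tax: set 113 − 6p = 3p − 13 → p* = $14, q* = 29.
With the tax collected from suppliers, supply shifts: qs = 3(p − 9) − 13.
Solving gives q = 11 with buyers paying $17 and suppliers receiving $8 (the $9 wedge).
Per-bottle burden: buyers $3, suppliers $6.
Suppliers take the larger share because supply is less price-elastic here (demand slope 6 vs supply slope 3).
The less price-elastic side of the market bears the larger share of a per-unit tax.

Suppliers bear the larger share: $6 per bottle.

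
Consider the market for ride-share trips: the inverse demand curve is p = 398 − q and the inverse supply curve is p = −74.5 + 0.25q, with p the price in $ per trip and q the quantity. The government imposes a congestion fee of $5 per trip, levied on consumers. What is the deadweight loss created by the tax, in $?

Deadweight loss = $10.

Rewrite in direct form: qd = 398 − p and qs = 4p + 298.
Before the tax: set 398 − p = 4p + 298 → p* = $20, q* = 378.
With the tax collected from consumers, demand (in seller-price terms) shifts: qd = 398 − (p + 5).
Solving gives q = 374 with consumers paying $24 and suppliers receiving $19 (the $5 wedge).
Quantity falls by |ΔQ| = |378 − 374| = 4.
DWL = ½ · t · |ΔQ| = ½ · 5 · 4 = $10.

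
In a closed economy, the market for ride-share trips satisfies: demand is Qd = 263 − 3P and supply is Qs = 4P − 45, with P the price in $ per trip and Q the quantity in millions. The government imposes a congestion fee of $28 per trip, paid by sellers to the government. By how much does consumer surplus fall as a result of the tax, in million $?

Consumer surplus falls by $1712 million.

Before the tax: set 263 − 3P = 4P − 45 → P* = $44, Q* = 131.
With the tax collected from sellers, supply shifts: Qs = 4(P − 28) − 45.
Solving gives Q = 83 with buyers paying $60 and sellers receiving $32 (the $28 wedge).
ΔCS is the trapezoid between Q = 83 and Q = 131 of height $16: ½ · (131 + 83) · 16 = $1712.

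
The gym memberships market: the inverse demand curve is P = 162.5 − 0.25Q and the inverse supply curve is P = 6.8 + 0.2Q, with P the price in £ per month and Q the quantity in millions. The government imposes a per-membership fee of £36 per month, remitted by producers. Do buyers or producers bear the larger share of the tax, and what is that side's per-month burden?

Buyers bear the larger share: £20 per month.

Rewrite in direct form: Qd = 650 − 4P and Qs = 5P − 34.
Without the tax, 650 − 4P = 5P − 34 gives 9P = 684, so P* = £76 and Q* = 346.
With the tax collected from producers, supply shifts: Qs = 5(P − 36) − 34.
New equilibrium: buyers pay £96, producers receive £60, Q = 266. (Wedge: Pb − Ps = 36.)
Per-month burden: buyers £20, producers £16.
Buyers take the larger share because demand is less price-elastic here (demand slope 4 vs supply slope 5).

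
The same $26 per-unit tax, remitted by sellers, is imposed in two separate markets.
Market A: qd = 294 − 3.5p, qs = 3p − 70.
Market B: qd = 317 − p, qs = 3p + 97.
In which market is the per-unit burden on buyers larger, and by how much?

Market A: pre-tax p* = $56, q* = 98; post-tax q = 56; per-unit burden on buyers = $12.
Market B: pre-tax p* = $55, q* = 262; post-tax q = 242.5; per-unit burden on buyers = $19.5.
Difference: $12 vs $19.5 → market B is larger by $7.5.

Market B, by $7.5.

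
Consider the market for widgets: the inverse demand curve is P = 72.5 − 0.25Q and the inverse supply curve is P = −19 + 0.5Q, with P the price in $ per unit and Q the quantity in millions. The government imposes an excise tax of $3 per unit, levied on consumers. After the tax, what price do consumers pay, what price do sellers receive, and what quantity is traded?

Rewrite in direct form: Qd = 290 − 4P and Qs = 2P + 38.
Without the tax, 290 − 4P = 2P + 38 gives 6P = 252, so P* = $42 and Q* = 122.
With the tax collected from consumers, demand (in seller-price terms) shifts: Qd = 290 − 4(P + 3).
New equilibrium: consumers pay $43, sellers receive $40, Q = 118. (Wedge: Pb − Ps = 3.)
The less price-elastic side of the market bears the larger share of a per-unit tax.

Consumers pay $43; sellers receive $40; quantity = 118.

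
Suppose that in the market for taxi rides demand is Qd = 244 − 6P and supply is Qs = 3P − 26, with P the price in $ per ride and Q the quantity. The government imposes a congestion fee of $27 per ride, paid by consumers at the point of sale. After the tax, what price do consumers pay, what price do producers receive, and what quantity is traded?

Consumers pay $39; producers receive $12; quantity = 10.

Without the tax, 244 − 6P = 3P − 26 gives 9P = 270, so P* = $30 and Q* = 64.
With the tax collected from consumers, demand (in seller-price terms) shifts: Qd = 244 − 6(P + 27).
Solving gives Q = 10 with consumers paying $39 and producers receiving $12 (the $27 wedge).
The less price-elastic side of the market bears the larger share of a per-unit tax.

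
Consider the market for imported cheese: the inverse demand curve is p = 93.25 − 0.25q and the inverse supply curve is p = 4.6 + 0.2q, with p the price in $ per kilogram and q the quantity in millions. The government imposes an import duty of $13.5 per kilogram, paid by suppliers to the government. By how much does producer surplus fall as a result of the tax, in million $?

Inverting to q(p) form: qd = 373 − 4p; qs = 5p − 23.
Before the tax: set 373 − 4p = 5p − 23 → p* = $44, q* = 197.
With the tax collected from suppliers, supply shifts: qs = 5(p − 13.5) − 23.
Solving gives q = 167 with consumers paying $51.5 and suppliers receiving $38 (the $13.5 wedge).
ΔPS is the trapezoid between Q = 167 and Q = 197 of height $6: ½ · (197 + 167) · 6 = $1092.

Producer surplus falls by $1092 million.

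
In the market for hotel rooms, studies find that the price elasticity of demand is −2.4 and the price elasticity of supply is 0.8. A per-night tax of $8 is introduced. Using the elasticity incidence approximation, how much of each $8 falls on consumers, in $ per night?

Consumers bear ≈ $2 per night.

Incidence ratio: consumers' share ≈ εs / (εs + |εd|) = 0.8 / (0.8 + 2.4) = 0.25.
So consumers bear ≈ 0.25 × $8 = $2; sellers bear $6.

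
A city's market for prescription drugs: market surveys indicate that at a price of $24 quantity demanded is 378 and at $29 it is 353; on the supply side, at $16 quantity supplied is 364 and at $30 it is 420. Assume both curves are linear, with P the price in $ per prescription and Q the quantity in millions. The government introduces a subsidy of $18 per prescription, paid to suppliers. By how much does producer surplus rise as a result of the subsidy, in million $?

Demand slope: (353 − 378)/(29 − 24) = -5, so Qd = 498 − 5P.
Supply slope: (420 − 364)/(30 − 16) = 4, so Qs = 4P + 300.
Without the subsidy, 498 − 5P = 4P + 300 gives 9P = 198, so P* = $22 and Q* = 388.
With a per-unit subsidy paid to suppliers, each receives P + 18 per unit sold, so supply becomes Qs = 4(P + 18) + 300.
New equilibrium: consumers pay $14, suppliers receive $32, Q = 428. (Wedge: Pb − Ps = −18.)
ΔPS is the trapezoid between Q = 428 and Q = 388 of height $10: ½ · (388 + 428) · 10 = $4080.

Producer surplus rises by $4080 million.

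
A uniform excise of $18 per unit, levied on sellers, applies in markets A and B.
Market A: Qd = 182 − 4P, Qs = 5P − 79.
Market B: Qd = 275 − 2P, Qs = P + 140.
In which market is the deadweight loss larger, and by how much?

Market A, by $252.

Market A: pre-tax P* = $29, Q* = 66; post-tax Q = 26; deadweight loss = $360.
Market B: pre-tax P* = $45, Q* = 185; post-tax Q = 173; deadweight loss = $108.
Difference: $360 vs $108 → market A is larger by $252.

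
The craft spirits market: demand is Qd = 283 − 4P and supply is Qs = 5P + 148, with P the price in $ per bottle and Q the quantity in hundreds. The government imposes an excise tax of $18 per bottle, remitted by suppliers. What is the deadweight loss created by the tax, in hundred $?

Deadweight loss = $360 hundred.

Without the tax, 283 − 4P = 5P + 148 gives 9P = 135, so P* = $15 and Q* = 223.
With the tax collected from suppliers, supply shifts: Qs = 5(P − 18) + 148.
Solving gives Q = 183 with consumers paying $25 and suppliers receiving $7 (the $18 wedge).
Quantity falls by |ΔQ| = |223 − 183| = 40.
DWL = ½ · t · |ΔQ| = ½ · 18 · 40 = $360.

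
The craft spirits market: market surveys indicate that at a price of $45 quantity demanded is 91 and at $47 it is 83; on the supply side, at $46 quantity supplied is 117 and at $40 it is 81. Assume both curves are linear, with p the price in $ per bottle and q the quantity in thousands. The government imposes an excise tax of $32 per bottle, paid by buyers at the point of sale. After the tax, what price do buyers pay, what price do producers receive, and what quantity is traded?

Buyers pay $62.2; producers receive $30.2; quantity = 22.2.

Demand slope: (83 − 91)/(47 − 45) = -4, so qd = 271 − 4p.
Supply slope: (81 − 117)/(40 − 46) = 6, so qs = 6p − 159.
Without the tax, 271 − 4p = 6p − 159 gives 10p = 430, so p* = $43 and q* = 99.
With the tax collected from buyers, demand (in seller-price terms) shifts: qd = 271 − 4(p + 32).
Solving gives q = 22.2 with buyers paying $62.2 and producers receiving $30.2 (the $32 wedge).
The less price-elastic side of the market bears the larger share of a per-unit tax.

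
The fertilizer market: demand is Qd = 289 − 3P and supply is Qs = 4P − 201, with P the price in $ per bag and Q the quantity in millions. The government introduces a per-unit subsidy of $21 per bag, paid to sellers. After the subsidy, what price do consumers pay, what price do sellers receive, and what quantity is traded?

Consumers pay $58; sellers receive $79; quantity = 115.

Before the subsidy: set 289 − 3P = 4P − 201 → P* = $70, Q* = 79.
With a per-unit subsidy paid to sellers, each receives P + 21 per unit sold, so supply becomes Qs = 4(P + 21) − 201.
New equilibrium: consumers pay $58, sellers receive $79, Q = 115. (Wedge: Pb − Ps = −21.)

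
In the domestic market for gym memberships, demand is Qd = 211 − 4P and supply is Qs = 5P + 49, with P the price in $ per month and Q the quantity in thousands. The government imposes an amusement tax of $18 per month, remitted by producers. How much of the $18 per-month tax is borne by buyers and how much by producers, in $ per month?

Buyers bear $10 per month; producers bear $8 per month.

Before the tax: set 211 − 4P = 5P + 49 → P* = $18, Q* = 139.
With the tax collected from producers, supply shifts: Qs = 5(P − 18) + 49.
Solving gives Q = 99 with buyers paying $28 and producers receiving $10 (the $18 wedge).
Burden on buyers: $10; on producers: $8. (They sum to $18.)
The less price-elastic side of the market bears the larger share of a per-unit tax.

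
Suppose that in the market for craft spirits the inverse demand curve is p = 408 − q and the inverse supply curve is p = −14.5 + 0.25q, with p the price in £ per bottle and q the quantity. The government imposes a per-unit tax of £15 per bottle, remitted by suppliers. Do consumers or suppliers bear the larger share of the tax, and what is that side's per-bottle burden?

Consumers bear the larger share: £12 per bottle.

Inverting to q(p) form: qd = 408 − p; qs = 4p + 58.
Before the tax: set 408 − p = 4p + 58 → p* = £70, q* = 338.
With the tax collected from suppliers, supply shifts: qs = 4(p − 15) + 58.
Solving gives q = 326 with consumers paying £82 and suppliers receiving £67 (the £15 wedge).
Per-bottle burden: consumers £12, suppliers £3.
Consumers take the larger share because demand is less price-elastic here (demand slope 1 vs supply slope 4).
The less price-elastic side of the market bears the larger share of a per-unit tax.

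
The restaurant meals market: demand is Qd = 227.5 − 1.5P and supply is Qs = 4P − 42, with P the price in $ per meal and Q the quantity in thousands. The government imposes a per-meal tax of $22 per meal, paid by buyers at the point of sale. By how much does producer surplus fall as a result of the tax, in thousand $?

Without the tax, 227.5 − 1.5P = 4P − 42 gives 5.5P = 269.5, so P* = $49 and Q* = 154.
With the tax collected from buyers, demand (in seller-price terms) shifts: Qd = 227.5 − 1.5(P + 22).
Solving gives Q = 130 with buyers paying $65 and producers receiving $43 (the $22 wedge).
ΔPS is the trapezoid between Q = 130 and Q = 154 of height $6: ½ · (154 + 130) · 6 = $852.

Producer surplus falls by $852 thousand.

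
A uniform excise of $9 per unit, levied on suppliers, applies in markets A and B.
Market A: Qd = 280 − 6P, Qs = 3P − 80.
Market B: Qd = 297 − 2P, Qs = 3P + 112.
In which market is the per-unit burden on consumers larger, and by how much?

Market A: pre-tax P* = $40, Q* = 40; post-tax Q = 22; per-unit burden on consumers = $3.
Market B: pre-tax P* = $37, Q* = 223; post-tax Q = 212.2; per-unit burden on consumers = $5.4.
Difference: $3 vs $5.4 → market B is larger by $2.4.

Market B, by $2.4.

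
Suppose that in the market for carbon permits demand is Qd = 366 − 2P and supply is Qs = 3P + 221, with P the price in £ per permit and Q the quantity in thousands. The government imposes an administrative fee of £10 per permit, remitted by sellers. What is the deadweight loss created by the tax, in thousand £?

Before the tax: set 366 − 2P = 3P + 221 → P* = £29, Q* = 308.
With the tax collected from sellers, supply shifts: Qs = 3(P − 10) + 221.
New equilibrium: buyers pay £35, sellers receive £25, Q = 296. (Wedge: Pb − Ps = 10.)
Quantity falls by |ΔQ| = |308 − 296| = 12.
DWL = ½ · t · |ΔQ| = ½ · 10 · 12 = £60.

Deadweight loss = £60 thousand.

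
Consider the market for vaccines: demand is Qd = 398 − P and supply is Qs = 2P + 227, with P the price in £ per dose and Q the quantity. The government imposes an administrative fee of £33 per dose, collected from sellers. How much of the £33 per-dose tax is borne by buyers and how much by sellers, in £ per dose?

Buyers bear £22 per dose; sellers bear £11 per dose.

Before the tax: set 398 − P = 2P + 227 → P* = £57, Q* = 341.
With the tax collected from sellers, supply shifts: Qs = 2(P − 33) + 227.
Solving gives Q = 319 with buyers paying £79 and sellers receiving £46 (the £33 wedge).
Burden on buyers: £22; on sellers: £11. (They sum to £33.)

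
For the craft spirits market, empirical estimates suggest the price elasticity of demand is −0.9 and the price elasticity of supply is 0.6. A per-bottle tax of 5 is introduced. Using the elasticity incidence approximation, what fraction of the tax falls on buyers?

Incidence ratio: buyers' share ≈ εs / (εs + |εd|) = 0.6 / (0.6 + 0.9) = 0.4.
Supply is the less elastic side, so buyers bear the smaller share.

Buyers' share ≈ 0.4.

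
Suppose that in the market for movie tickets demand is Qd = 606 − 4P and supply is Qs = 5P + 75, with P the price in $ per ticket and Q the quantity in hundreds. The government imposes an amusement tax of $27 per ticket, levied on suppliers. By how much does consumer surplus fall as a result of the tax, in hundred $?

Consumer surplus falls by $5100 hundred.

Before the tax: set 606 − 4P = 5P + 75 → P* = $59, Q* = 370.
With the tax collected from suppliers, supply shifts: Qs = 5(P − 27) + 75.
New equilibrium: buyers pay $74, suppliers receive $47, Q = 310. (Wedge: Pb − Ps = 27.)
ΔCS is the trapezoid between Q = 310 and Q = 370 of height $15: ½ · (370 + 310) · 15 = $5100.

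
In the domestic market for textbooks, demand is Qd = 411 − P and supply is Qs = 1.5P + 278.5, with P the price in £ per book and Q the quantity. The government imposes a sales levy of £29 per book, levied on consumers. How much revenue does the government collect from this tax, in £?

Tax revenue = £9877.4.

Without the tax, 411 − P = 1.5P + 278.5 gives 2.5P = 132.5, so P* = £53 and Q* = 358.
With the tax collected from consumers, demand (in seller-price terms) shifts: Qd = 411 − (P + 29).
Solving gives Q = 340.6 with consumers paying £70.4 and suppliers receiving £41.4 (the £29 wedge).
Revenue = t · Q = 29 · 340.6 = £9877.4.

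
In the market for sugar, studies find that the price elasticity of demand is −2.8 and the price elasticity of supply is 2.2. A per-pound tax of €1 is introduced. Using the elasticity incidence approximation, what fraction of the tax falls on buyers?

Buyers' share ≈ 0.44.

Incidence ratio: buyers' share ≈ εs / (εs + |εd|) = 2.2 / (2.2 + 2.8) = 0.44.
Supply is the less elastic side, so buyers bear the smaller share.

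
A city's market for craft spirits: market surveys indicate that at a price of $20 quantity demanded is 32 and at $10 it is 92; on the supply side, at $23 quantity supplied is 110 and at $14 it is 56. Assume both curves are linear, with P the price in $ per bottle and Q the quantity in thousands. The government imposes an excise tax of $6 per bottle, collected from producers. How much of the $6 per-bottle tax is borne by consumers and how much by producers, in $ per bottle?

Demand slope: (92 − 32)/(10 − 20) = -6, so Qd = 152 − 6P.
Supply slope: (56 − 110)/(14 − 23) = 6, so Qs = 6P − 28.
Without the tax, 152 − 6P = 6P − 28 gives 12P = 180, so P* = $15 and Q* = 62.
With the tax collected from producers, supply shifts: Qs = 6(P − 6) − 28.
New equilibrium: consumers pay $18, producers receive $12, Q = 44. (Wedge: Pb − Ps = 6.)
Burden on consumers: $3; on producers: $3. (They sum to $6.)

Consumers bear $3 per bottle; producers bear $3 per bottle.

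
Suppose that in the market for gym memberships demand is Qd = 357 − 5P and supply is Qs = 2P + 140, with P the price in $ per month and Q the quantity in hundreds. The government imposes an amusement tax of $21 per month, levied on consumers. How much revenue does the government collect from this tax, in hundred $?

Tax revenue = $3612 hundred.

Before the tax: set 357 − 5P = 2P + 140 → P* = $31, Q* = 202.
With the tax collected from consumers, demand (in seller-price terms) shifts: Qd = 357 − 5(P + 21).
New equilibrium: consumers pay $37, suppliers receive $16, Q = 172. (Wedge: Pb − Ps = 21.)
Revenue = t · Q = 21 · 172 = $3612.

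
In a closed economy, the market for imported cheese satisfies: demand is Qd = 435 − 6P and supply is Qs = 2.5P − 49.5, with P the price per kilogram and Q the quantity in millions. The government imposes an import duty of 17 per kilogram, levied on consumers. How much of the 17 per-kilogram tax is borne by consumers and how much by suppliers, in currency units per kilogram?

Consumers bear 5 per kilogram; suppliers bear 12 per kilogram.

Without the tax, 435 − 6P = 2.5P − 49.5 gives 8.5P = 484.5, so P* = 57 and Q* = 93.
With the tax collected from consumers, demand (in seller-price terms) shifts: Qd = 435 − 6(P + 17).
Solving gives Q = 63 with consumers paying 62 and suppliers receiving 45 (the 17 wedge).
Burden on consumers: 5; on suppliers: 12. (They sum to 17.)
The less price-elastic side of the market bears the larger share of a per-unit tax.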